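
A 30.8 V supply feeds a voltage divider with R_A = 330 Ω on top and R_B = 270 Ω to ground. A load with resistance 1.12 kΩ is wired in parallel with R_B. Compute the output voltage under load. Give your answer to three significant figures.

V_out ≈ 12.2 V

The load sits in parallel with R_B: R_B‖R_L = (270 × 1120) / (270 + 1120) = 217.6 Ω.
V_out = 30.8 × 217.6 / (330 + 217.6) = 30.8 × 217.6/547.6 = 12.2 V.
(Unloaded it would have been 13.9 V.)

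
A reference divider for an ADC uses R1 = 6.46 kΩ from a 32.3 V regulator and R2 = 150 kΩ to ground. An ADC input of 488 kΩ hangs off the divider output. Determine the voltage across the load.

V_out ≈ 30.6 V

The load sits in parallel with R2: R2‖R_L = (150 × 488) / (150 + 488) = 114.7 kΩ.
V_out = 32.3 × 114.7 / (6.46 + 114.7) = 32.3 × 114.7/121.2 = 30.6 V.
(Unloaded it would have been 31.0 V.)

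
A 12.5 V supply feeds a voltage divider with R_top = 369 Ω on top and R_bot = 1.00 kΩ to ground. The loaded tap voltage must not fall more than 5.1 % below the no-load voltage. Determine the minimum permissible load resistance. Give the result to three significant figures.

R_L(min) ≈ 5.02 kΩ

Output resistance R_th = R_top‖R_bot = (369 × 1000)/1369 = 269.5 Ω.
The fractional drop is R_th/(R_th + R_L); requiring this ≤ 0.0510 gives R_L ≥ R_th(1/0.0510 − 1) = 269.5 × 18.61 = 5.02 kΩ.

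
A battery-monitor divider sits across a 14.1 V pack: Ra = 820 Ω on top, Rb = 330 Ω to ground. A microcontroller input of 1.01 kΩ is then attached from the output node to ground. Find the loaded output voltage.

The load sits in parallel with Rb: Rb‖R_L = (330 × 1010) / (330 + 1010) = 248.7 Ω.
V_out = 14.1 × 248.7 / (820 + 248.7) = 14.1 × 248.7/1069 = 3.28 V.

V_out ≈ 3.28 V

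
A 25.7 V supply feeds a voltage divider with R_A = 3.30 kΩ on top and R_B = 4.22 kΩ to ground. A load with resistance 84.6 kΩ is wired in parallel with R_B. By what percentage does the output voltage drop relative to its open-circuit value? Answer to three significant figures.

2.14 %

The divider's output (Thévenin) resistance is R_A‖R_B = 1.852 kΩ.
Fractional drop under load = R_th/(R_th + R_L) = 1.852 / (1.852 + 84.6) = 0.02142.
So the output falls by 2.14 %.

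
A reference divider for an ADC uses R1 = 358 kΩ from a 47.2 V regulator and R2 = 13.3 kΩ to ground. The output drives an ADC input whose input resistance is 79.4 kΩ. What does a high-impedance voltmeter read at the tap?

The load sits in parallel with R2: R2‖R_L = (13.3 × 79.4) / (13.3 + 79.4) = 11.39 kΩ.
V_out = 47.2 × 11.39 / (358 + 11.39) = 47.2 × 11.39/369.4 = 1.46 V.

V_out ≈ 1.46 V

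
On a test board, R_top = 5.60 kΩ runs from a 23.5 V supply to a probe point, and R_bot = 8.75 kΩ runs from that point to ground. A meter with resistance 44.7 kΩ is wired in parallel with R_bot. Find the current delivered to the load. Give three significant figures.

I_L ≈ 0.298 mA

R_bot‖R_L = 7.318 kΩ; V_out = 23.5 × 7.318/12.92 = 13.31 V.
I_L = V_out / R_L = 13.31 / 44.7 kΩ = 0.298 mA.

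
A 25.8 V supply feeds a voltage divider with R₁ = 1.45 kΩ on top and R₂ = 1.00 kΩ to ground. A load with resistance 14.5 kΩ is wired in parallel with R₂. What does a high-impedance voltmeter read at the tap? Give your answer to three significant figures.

V_out ≈ 10.1 V

The load sits in parallel with R₂: R₂‖R_L = (1.00 × 14.5) / (1.00 + 14.5) = 0.9355 kΩ.
V_out = 25.8 × 0.9355 / (1.45 + 0.9355) = 25.8 × 0.9355/2.385 = 10.1 V.
(Unloaded it would have been 10.5 V.)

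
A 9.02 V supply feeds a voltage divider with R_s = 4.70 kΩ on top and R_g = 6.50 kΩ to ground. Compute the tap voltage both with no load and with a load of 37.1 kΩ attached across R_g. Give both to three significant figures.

Open-circuit: V = 9.02 × 6.50/(4.70 + 6.50) = 5.23 V.
With the load, R_g becomes R_g‖R_L = 5.531 kΩ, so V = 9.02 × 5.531/10.23 = 4.88 V.

Unloaded: 5.23 V; loaded: 4.88 V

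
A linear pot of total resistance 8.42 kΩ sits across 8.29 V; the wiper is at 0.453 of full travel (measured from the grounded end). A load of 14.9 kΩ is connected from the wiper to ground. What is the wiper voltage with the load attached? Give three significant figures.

The wiper splits the pot into (1−α)R = 4.606 kΩ above and αR = 3.814 kΩ below.
Lower section ‖ load = 3.037 kΩ.
V_wiper = 8.29 × 3.037/(4.606 + 3.037) = 3.29 V.

V ≈ 3.29 V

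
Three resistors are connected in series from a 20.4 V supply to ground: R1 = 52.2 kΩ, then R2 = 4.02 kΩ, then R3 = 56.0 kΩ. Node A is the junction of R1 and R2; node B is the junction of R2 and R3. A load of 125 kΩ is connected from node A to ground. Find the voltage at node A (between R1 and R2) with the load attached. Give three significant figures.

Below node A the series string R2+R3 = 60.02 kΩ sits in parallel with the 125 kΩ load: 40.55 kΩ.
V_A = 20.4 × 40.55/(52.2 + 40.55) = 8.92 V.

V ≈ 8.92 V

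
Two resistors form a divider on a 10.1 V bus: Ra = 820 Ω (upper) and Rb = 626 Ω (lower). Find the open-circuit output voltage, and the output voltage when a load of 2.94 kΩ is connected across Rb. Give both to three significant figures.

Open-circuit: V = 10.1 × 626/(820 + 626) = 4.37 V.
With the load, Rb becomes Rb‖R_L = 516.1 Ω, so V = 10.1 × 516.1/1336 = 3.90 V.

Unloaded: 4.37 V; loaded: 3.90 V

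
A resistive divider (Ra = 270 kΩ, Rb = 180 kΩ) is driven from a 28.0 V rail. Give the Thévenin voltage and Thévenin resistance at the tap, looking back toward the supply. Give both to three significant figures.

V_th is the open-circuit tap voltage: 28.0 × 180/(270 + 180) = 11.2 V.
With the supply zeroed, Ra and Rb appear in parallel from the tap: R_th = Ra‖Rb = (270 × 180)/450.0 = 108 kΩ.

V_th = 11.2 V, R_th = 108 kΩ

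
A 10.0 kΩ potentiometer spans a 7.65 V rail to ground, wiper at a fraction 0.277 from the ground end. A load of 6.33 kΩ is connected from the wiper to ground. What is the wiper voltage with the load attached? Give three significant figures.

V ≈ 1.61 V

The wiper splits the pot into (1−α)R = 7.230 kΩ above and αR = 2.770 kΩ below.
Lower section ‖ load = 1.927 kΩ.
V_wiper = 7.65 × 1.927/(7.230 + 1.927) = 1.61 V.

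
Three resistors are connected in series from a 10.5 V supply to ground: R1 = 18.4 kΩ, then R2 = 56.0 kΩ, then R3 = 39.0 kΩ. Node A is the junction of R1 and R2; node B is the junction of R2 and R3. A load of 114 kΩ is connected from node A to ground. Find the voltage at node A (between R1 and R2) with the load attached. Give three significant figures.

V ≈ 7.75 V

Below node A the series string R2+R3 = 95.00 kΩ sits in parallel with the 114 kΩ load: 51.82 kΩ.
V_A = 10.5 × 51.82/(18.4 + 51.82) = 7.75 V.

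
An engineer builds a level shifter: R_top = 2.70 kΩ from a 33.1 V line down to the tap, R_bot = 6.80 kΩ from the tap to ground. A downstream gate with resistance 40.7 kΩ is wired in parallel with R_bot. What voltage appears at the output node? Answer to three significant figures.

V_out ≈ 22.6 V

The load sits in parallel with R_bot: R_bot‖R_L = (6.80 × 40.7) / (6.80 + 40.7) = 5.827 kΩ.
V_out = 33.1 × 5.827 / (2.70 + 5.827) = 33.1 × 5.827/8.527 = 22.6 V.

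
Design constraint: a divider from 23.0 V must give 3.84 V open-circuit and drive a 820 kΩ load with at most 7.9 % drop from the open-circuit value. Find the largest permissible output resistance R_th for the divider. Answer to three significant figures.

R_th ≤ 70.3 kΩ

Loading drop = R_th/(R_th + R_L) ≤ 0.0790, so R_th ≤ R_L · ε/(1−ε) = 820 kΩ × 0.0790/0.9210 = 70.3 kΩ.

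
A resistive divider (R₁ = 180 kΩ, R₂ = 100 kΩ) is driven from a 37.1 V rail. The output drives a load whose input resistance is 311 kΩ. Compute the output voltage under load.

V_out ≈ 11.0 V

The load sits in parallel with R₂: R₂‖R_L = (100 × 311) / (100 + 311) = 75.67 kΩ.
V_out = 37.1 × 75.67 / (180 + 75.67) = 37.1 × 75.67/255.7 = 11.0 V.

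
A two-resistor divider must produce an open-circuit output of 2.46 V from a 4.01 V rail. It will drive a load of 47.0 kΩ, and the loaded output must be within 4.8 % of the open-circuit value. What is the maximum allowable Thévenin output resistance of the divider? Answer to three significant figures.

Loading drop = R_th/(R_th + R_L) ≤ 0.0480, so R_th ≤ R_L · ε/(1−ε) = 47.0 kΩ × 0.0480/0.9520 = 2.37 kΩ.

R_th ≤ 2.37 kΩ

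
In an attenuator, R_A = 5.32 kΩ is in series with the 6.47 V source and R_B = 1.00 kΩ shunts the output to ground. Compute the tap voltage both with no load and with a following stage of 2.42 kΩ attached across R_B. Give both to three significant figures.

Unloaded: 1.02 V; loaded: 0.760 V

Open-circuit: V = 6.47 × 1.00/(5.32 + 1.00) = 1.02 V.
With the load, R_B becomes R_B‖R_L = 0.7076 kΩ, so V = 6.47 × 0.7076/6.028 = 0.760 V.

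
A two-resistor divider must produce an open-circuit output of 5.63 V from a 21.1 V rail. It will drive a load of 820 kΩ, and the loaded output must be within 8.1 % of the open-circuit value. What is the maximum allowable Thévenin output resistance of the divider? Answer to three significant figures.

R_th ≤ 72.3 kΩ

Loading drop = R_th/(R_th + R_L) ≤ 0.0810, so R_th ≤ R_L · ε/(1−ε) = 820 kΩ × 0.0810/0.9190 = 72.3 kΩ.
(Any R1, R2 with R2/(R1+R2) = 0.267 and R1‖R2 ≤ 72.3 kΩ will meet the spec.)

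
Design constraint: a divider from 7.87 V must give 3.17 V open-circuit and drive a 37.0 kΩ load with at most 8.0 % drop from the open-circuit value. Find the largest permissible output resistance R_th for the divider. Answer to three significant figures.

Loading drop = R_th/(R_th + R_L) ≤ 0.0800, so R_th ≤ R_L · ε/(1−ε) = 37.0 kΩ × 0.0800/0.9200 = 3.22 kΩ.
(Any R1, R2 with R2/(R1+R2) = 0.403 and R1‖R2 ≤ 3.22 kΩ will meet the spec.)

R_th ≤ 3.22 kΩ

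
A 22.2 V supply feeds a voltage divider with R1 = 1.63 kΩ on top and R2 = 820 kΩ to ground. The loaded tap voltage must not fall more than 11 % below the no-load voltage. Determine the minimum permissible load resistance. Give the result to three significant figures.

Output resistance R_th = R1‖R2 = (1.63 × 820)/821.6 = 1.627 kΩ.
The fractional drop is R_th/(R_th + R_L); requiring this ≤ 0.110 gives R_L ≥ R_th(1/0.110 − 1) = 1.627 × 8.091 = 13.2 kΩ.

R_L(min) ≈ 13.2 kΩ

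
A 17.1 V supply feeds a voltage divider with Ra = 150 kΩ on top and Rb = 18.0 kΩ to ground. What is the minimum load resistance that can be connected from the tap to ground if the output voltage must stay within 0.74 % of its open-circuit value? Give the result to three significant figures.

Output resistance R_th = Ra‖Rb = (150 × 18.0)/168.0 = 16.07 kΩ.
The fractional drop is R_th/(R_th + R_L); requiring this ≤ 0.00740 gives R_L ≥ R_th(1/0.00740 − 1) = 16.07 × 134.1 = 2.16 MΩ.

R_L(min) ≈ 2.16 MΩ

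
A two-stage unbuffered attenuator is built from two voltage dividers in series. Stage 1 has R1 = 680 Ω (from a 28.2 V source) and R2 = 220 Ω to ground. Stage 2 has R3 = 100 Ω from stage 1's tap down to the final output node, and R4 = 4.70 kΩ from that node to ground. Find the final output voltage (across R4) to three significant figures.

V_out ≈ 6.52 V

Stage 2 presents R3+R4 = 4800 Ω as a load on stage 1's tap.
Stage 1's lower leg becomes R2‖(R3+R4) = 210.4 Ω, so V_mid = 28.2 × 210.4/890.4 = 6.663 V.
Stage 2 is itself unloaded: V_out = V_mid × R4/(R3+R4) = 6.663 × 4700/4800 = 6.52 V.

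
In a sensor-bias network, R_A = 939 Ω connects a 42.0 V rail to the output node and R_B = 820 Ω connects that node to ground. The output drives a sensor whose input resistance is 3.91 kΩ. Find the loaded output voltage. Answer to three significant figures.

The load sits in parallel with R_B: R_B‖R_L = (820 × 3910) / (820 + 3910) = 677.8 Ω.
V_out = 42.0 × 677.8 / (939 + 677.8) = 42.0 × 677.8/1617 = 17.6 V.
(Unloaded it would have been 19.6 V.)

V_out ≈ 17.6 V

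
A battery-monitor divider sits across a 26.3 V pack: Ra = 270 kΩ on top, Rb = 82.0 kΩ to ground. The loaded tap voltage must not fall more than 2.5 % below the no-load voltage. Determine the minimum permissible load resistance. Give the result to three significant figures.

R_L(min) ≈ 2.45 MΩ

Output resistance R_th = Ra‖Rb = (270 × 82.0)/352.0 = 62.90 kΩ.
The fractional drop is R_th/(R_th + R_L); requiring this ≤ 0.0250 gives R_L ≥ R_th(1/0.0250 − 1) = 62.90 × 39.00 = 2.45 MΩ.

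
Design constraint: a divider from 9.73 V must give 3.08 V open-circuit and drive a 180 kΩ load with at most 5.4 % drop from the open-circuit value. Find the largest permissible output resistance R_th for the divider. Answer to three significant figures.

Loading drop = R_th/(R_th + R_L) ≤ 0.0540, so R_th ≤ R_L · ε/(1−ε) = 180 kΩ × 0.0540/0.9460 = 10.3 kΩ.

R_th ≤ 10.3 kΩ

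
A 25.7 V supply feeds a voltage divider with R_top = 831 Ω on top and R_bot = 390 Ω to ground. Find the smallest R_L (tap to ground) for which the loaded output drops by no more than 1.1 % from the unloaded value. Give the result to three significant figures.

R_L(min) ≈ 23.9 kΩ

Output resistance R_th = R_top‖R_bot = (831 × 390)/1221 = 265.4 Ω.
The fractional drop is R_th/(R_th + R_L); requiring this ≤ 0.0110 gives R_L ≥ R_th(1/0.0110 − 1) = 265.4 × 89.91 = 23.9 kΩ.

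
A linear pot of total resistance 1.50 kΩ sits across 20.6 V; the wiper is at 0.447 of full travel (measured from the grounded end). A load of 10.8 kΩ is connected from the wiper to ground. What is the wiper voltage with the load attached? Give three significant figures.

V ≈ 8.90 V

The wiper splits the pot into (1−α)R = 829.5 Ω above and αR = 670.5 Ω below.
Lower section ‖ load = 631.3 Ω.
V_wiper = 20.6 × 631.3/(829.5 + 631.3) = 8.90 V.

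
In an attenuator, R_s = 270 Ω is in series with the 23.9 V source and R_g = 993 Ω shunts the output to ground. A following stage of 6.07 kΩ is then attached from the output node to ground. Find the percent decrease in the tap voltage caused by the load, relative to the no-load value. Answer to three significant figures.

The divider's output (Thévenin) resistance is R_s‖R_g = 212.3 Ω.
Fractional drop under load = R_th/(R_th + R_L) = 212.3 / (212.3 + 6070) = 0.03379.
So the output falls by 3.38 %.

3.38 %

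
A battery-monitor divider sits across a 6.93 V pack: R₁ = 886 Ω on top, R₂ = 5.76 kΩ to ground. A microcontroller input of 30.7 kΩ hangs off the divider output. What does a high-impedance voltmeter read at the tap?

The load sits in parallel with R₂: R₂‖R_L = (5760 × 30700) / (5760 + 30700) = 4850 Ω.
V_out = 6.93 × 4850 / (886 + 4850) = 6.93 × 4850/5736 = 5.86 V.

V_out ≈ 5.86 V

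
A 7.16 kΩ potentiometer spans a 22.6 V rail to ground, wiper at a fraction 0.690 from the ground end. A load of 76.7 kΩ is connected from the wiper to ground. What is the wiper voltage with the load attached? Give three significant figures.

V ≈ 15.3 V

The wiper splits the pot into (1−α)R = 2.220 kΩ above and αR = 4.940 kΩ below.
Lower section ‖ load = 4.641 kΩ.
V_wiper = 22.6 × 4.641/(2.220 + 4.641) = 15.3 V.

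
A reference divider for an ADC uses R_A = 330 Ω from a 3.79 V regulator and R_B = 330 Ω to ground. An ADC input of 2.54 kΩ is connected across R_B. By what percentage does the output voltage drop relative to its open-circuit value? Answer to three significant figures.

6.10 %

The divider's output (Thévenin) resistance is R_A‖R_B = 165.0 Ω.
Fractional drop under load = R_th/(R_th + R_L) = 165.0 / (165.0 + 2540) = 0.06100.
So the output falls by 6.10 %.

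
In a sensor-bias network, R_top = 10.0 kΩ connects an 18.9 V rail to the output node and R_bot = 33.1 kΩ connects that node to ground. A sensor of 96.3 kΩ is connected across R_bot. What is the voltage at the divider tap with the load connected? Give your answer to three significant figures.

The load sits in parallel with R_bot: R_bot‖R_L = (33.1 × 96.3) / (33.1 + 96.3) = 24.63 kΩ.
V_out = 18.9 × 24.63 / (10.0 + 24.63) = 18.9 × 24.63/34.63 = 13.4 V.

V_out ≈ 13.4 V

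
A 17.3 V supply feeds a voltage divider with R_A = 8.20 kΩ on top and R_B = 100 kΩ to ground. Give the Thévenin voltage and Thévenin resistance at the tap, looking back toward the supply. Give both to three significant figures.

V_th is the open-circuit tap voltage: 17.3 × 100/(8.20 + 100) = 16.0 V.
With the supply zeroed, R_A and R_B appear in parallel from the tap: R_th = R_A‖R_B = (8.20 × 100)/108.2 = 7.58 kΩ.

V_th = 16.0 V, R_th = 7.58 kΩ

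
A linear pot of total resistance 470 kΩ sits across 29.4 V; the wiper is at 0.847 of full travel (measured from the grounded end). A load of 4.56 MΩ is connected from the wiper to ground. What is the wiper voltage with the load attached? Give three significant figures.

V ≈ 24.6 V

The wiper splits the pot into (1−α)R = 71.91 kΩ above and αR = 398.1 kΩ below.
Lower section ‖ load = 366.1 kΩ.
V_wiper = 29.4 × 366.1/(71.91 + 366.1) = 24.6 V.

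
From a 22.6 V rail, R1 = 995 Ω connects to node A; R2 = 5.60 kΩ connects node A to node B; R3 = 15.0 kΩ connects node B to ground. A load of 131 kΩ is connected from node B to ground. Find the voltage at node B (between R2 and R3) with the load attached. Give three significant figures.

V ≈ 15.2 V

At node B, R3 is in parallel with the load: R3‖R_L = 13460 Ω.
Below node A the resistance is R2 + (R3‖R_L) = 19060 Ω, so V_A = 22.6 × 19060/20050 = 21.48 V.
Then V_B = V_A × (R3‖R_L)/(R2 + R3‖R_L) = 21.48 × 13460/19060 = 15.2 V.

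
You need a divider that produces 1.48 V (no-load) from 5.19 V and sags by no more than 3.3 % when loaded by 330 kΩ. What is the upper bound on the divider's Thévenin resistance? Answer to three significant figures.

Loading drop = R_th/(R_th + R_L) ≤ 0.0330, so R_th ≤ R_L · ε/(1−ε) = 330 kΩ × 0.0330/0.9670 = 11.3 kΩ.

R_th ≤ 11.3 kΩ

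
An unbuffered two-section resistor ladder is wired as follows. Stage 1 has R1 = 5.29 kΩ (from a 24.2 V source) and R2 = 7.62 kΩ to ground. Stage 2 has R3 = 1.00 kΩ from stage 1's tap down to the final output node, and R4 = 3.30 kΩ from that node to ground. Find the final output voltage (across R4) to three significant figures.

Stage 2 presents R3+R4 = 4.300 kΩ as a load on stage 1's tap.
Stage 1's lower leg becomes R2‖(R3+R4) = 2.749 kΩ, so V_mid = 24.2 × 2.749/8.039 = 8.275 V.
Stage 2 is itself unloaded: V_out = V_mid × R4/(R3+R4) = 8.275 × 3.30/4.300 = 6.35 V.

V_out ≈ 6.35 V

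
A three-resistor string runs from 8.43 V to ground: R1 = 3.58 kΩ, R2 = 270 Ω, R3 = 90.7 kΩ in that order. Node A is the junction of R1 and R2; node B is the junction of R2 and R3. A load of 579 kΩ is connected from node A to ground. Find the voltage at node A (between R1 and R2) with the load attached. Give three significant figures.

V ≈ 8.06 V

Below node A the series string R2+R3 = 90970 Ω sits in parallel with the 579000 Ω load: 78620 Ω.
V_A = 8.43 × 78620/(3580 + 78620) = 8.06 V.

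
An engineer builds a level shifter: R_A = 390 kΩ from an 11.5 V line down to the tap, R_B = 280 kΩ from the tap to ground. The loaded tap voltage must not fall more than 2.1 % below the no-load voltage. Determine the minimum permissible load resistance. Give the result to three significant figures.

R_L(min) ≈ 7.60 MΩ

Output resistance R_th = R_A‖R_B = (390 × 280)/670.0 = 163.0 kΩ.
The fractional drop is R_th/(R_th + R_L); requiring this ≤ 0.0210 gives R_L ≥ R_th(1/0.0210 − 1) = 163.0 × 46.62 = 7.60 MΩ.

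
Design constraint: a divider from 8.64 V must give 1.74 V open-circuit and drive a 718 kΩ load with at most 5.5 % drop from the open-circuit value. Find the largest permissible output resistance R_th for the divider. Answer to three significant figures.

Loading drop = R_th/(R_th + R_L) ≤ 0.0550, so R_th ≤ R_L · ε/(1−ε) = 718 kΩ × 0.0550/0.9450 = 41.8 kΩ.
(Any R1, R2 with R2/(R1+R2) = 0.201 and R1‖R2 ≤ 41.8 kΩ will meet the spec.)

R_th ≤ 41.8 kΩ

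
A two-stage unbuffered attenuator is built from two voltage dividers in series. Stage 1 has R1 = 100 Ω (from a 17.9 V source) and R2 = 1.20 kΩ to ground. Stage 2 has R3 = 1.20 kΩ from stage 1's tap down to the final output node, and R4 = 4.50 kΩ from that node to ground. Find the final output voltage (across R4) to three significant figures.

Stage 2 presents R3+R4 = 5700 Ω as a load on stage 1's tap.
Stage 1's lower leg becomes R2‖(R3+R4) = 991.3 Ω, so V_mid = 17.9 × 991.3/1091 = 16.26 V.
Stage 2 is itself unloaded: V_out = V_mid × R4/(R3+R4) = 16.26 × 4500/5700 = 12.8 V.

V_out ≈ 12.8 V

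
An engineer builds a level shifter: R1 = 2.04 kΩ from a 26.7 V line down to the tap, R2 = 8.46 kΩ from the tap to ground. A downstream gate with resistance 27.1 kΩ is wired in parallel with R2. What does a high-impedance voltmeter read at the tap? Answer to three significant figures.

V_out ≈ 20.3 V

The load sits in parallel with R2: R2‖R_L = (8.46 × 27.1) / (8.46 + 27.1) = 6.447 kΩ.
V_out = 26.7 × 6.447 / (2.04 + 6.447) = 26.7 × 6.447/8.487 = 20.3 V.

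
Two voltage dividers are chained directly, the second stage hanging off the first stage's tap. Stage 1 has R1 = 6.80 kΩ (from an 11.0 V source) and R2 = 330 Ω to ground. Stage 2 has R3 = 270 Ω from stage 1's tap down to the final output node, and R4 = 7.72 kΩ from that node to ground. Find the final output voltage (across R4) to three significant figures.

Stage 2 presents R3+R4 = 7990 Ω as a load on stage 1's tap.
Stage 1's lower leg becomes R2‖(R3+R4) = 316.9 Ω, so V_mid = 11.0 × 316.9/7117 = 0.4898 V.
Stage 2 is itself unloaded: V_out = V_mid × R4/(R3+R4) = 0.4898 × 7720/7990 = 0.473 V.

V_out ≈ 0.473 V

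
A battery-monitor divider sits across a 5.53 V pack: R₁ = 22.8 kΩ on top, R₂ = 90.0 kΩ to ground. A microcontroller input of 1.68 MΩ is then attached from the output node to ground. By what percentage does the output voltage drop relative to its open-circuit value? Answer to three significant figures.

The divider's output (Thévenin) resistance is R₁‖R₂ = 18.19 kΩ.
Fractional drop under load = R_th/(R_th + R_L) = 18.19 / (18.19 + 1680) = 0.01071.
So the output falls by 1.07 %.

1.07 %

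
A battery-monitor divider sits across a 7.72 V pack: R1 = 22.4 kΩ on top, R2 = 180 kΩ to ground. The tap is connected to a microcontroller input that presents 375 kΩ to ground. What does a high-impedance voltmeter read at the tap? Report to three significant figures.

The load sits in parallel with R2: R2‖R_L = (180 × 375) / (180 + 375) = 121.6 kΩ.
V_out = 7.72 × 121.6 / (22.4 + 121.6) = 7.72 × 121.6/144.0 = 6.52 V.

V_out ≈ 6.52 V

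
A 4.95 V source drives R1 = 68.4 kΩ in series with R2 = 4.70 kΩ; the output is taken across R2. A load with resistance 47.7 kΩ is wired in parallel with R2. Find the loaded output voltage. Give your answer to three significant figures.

The load sits in parallel with R2: R2‖R_L = (4.70 × 47.7) / (4.70 + 47.7) = 4.278 kΩ.
V_out = 4.95 × 4.278 / (68.4 + 4.278) = 4.95 × 4.278/72.68 = 0.291 V.
(Unloaded it would have been 0.318 V.)

V_out ≈ 0.291 V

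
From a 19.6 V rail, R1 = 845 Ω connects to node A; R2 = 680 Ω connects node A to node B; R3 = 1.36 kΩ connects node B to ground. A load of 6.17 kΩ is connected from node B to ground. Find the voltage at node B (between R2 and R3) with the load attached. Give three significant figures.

V ≈ 8.28 V

At node B, R3 is in parallel with the load: R3‖R_L = 1114 Ω.
Below node A the resistance is R2 + (R3‖R_L) = 1794 Ω, so V_A = 19.6 × 1794/2639 = 13.33 V.
Then V_B = V_A × (R3‖R_L)/(R2 + R3‖R_L) = 13.33 × 1114/1794 = 8.28 V.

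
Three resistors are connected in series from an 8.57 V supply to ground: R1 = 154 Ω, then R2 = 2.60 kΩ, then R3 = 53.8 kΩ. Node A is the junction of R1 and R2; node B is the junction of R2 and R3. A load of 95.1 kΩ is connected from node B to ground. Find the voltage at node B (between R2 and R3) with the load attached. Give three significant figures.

At node B, R3 is in parallel with the load: R3‖R_L = 34360 Ω.
Below node A the resistance is R2 + (R3‖R_L) = 36960 Ω, so V_A = 8.57 × 36960/37120 = 8.534 V.
Then V_B = V_A × (R3‖R_L)/(R2 + R3‖R_L) = 8.534 × 34360/36960 = 7.93 V.

V ≈ 7.93 V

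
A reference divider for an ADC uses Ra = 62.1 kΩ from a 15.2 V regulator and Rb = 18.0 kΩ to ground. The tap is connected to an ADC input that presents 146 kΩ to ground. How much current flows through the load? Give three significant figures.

I_L ≈ 0.0214 mA

Rb‖R_L = 16.02 kΩ; V_out = 15.2 × 16.02/78.12 = 3.118 V.
I_L = V_out / R_L = 3.118 / 146 kΩ = 0.0214 mA.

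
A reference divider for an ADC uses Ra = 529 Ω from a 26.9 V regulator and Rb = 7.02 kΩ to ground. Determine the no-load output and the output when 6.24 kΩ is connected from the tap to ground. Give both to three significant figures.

Unloaded: 25.0 V; loaded: 23.2 V

Open-circuit: V = 26.9 × 7020/(529 + 7020) = 25.0 V.
With the load, Rb becomes Rb‖R_L = 3304 Ω, so V = 26.9 × 3304/3833 = 23.2 V.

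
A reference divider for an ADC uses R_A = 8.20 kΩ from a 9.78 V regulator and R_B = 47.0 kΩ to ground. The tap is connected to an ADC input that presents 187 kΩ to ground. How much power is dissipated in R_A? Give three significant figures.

P ≈ 0.375 mW

Total resistance from the source is R_A + (R_B‖R_L) = 45.76 kΩ, so I = 9.78/45.76 kΩ = 0.2137 mA.
P = I²·R_A = (0.2137 mA)² × 8.20 kΩ = 0.375 mW.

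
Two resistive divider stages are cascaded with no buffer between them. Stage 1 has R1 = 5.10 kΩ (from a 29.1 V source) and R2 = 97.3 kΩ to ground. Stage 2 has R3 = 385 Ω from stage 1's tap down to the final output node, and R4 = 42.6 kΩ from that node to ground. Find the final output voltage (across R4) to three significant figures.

Stage 2 presents R3+R4 = 42980 Ω as a load on stage 1's tap.
Stage 1's lower leg becomes R2‖(R3+R4) = 29810 Ω, so V_mid = 29.1 × 29810/34910 = 24.85 V.
Stage 2 is itself unloaded: V_out = V_mid × R4/(R3+R4) = 24.85 × 42600/42980 = 24.6 V.

V_out ≈ 24.6 V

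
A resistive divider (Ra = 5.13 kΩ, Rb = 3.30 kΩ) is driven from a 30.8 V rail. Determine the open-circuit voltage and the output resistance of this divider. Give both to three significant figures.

V_th = 12.1 V, R_th = 2.01 kΩ

V_th is the open-circuit tap voltage: 30.8 × 3.30/(5.13 + 3.30) = 12.1 V.
With the supply zeroed, Ra and Rb appear in parallel from the tap: R_th = Ra‖Rb = (5.13 × 3.30)/8.430 = 2.01 kΩ.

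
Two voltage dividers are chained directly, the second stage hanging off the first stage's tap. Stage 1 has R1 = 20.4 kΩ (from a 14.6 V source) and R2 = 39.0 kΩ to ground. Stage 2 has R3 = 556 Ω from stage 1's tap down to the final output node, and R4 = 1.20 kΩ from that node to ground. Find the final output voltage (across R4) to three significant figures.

Stage 2 presents R3+R4 = 1756 Ω as a load on stage 1's tap.
Stage 1's lower leg becomes R2‖(R3+R4) = 1680 Ω, so V_mid = 14.6 × 1680/22080 = 1.111 V.
Stage 2 is itself unloaded: V_out = V_mid × R4/(R3+R4) = 1.111 × 1200/1756 = 0.759 V.

V_out ≈ 0.759 V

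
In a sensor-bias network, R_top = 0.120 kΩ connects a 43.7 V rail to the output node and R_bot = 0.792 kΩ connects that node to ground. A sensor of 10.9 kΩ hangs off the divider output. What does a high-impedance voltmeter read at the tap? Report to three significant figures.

V_out ≈ 37.6 V

The load sits in parallel with R_bot: R_bot‖R_L = (792 × 10900) / (792 + 10900) = 738.4 Ω.
V_out = 43.7 × 738.4 / (120 + 738.4) = 43.7 × 738.4/858.4 = 37.6 V.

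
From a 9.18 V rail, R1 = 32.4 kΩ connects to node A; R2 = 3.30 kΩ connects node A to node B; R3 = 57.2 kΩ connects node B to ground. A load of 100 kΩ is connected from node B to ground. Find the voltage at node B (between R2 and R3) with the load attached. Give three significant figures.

At node B, R3 is in parallel with the load: R3‖R_L = 36.39 kΩ.
Below node A the resistance is R2 + (R3‖R_L) = 39.69 kΩ, so V_A = 9.18 × 39.69/72.09 = 5.054 V.
Then V_B = V_A × (R3‖R_L)/(R2 + R3‖R_L) = 5.054 × 36.39/39.69 = 4.63 V.

V ≈ 4.63 V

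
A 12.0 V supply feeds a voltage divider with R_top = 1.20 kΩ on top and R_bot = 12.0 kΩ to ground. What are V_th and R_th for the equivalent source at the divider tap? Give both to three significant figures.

V_th = 10.9 V, R_th = 1.09 kΩ

V_th is the open-circuit tap voltage: 12.0 × 12.0/(1.20 + 12.0) = 10.9 V.
With the supply zeroed, R_top and R_bot appear in parallel from the tap: R_th = R_top‖R_bot = (1.20 × 12.0)/13.20 = 1.09 kΩ.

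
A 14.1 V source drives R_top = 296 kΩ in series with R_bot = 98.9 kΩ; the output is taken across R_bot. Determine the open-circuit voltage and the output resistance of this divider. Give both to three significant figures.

V_th is the open-circuit tap voltage: 14.1 × 98.9/(296 + 98.9) = 3.53 V.
With the supply zeroed, R_top and R_bot appear in parallel from the tap: R_th = R_top‖R_bot = (296 × 98.9)/394.9 = 74.1 kΩ.

V_th = 3.53 V, R_th = 74.1 kΩ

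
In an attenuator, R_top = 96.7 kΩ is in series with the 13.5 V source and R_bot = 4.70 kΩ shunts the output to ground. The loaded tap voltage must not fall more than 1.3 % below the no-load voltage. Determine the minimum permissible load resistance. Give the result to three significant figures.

Output resistance R_th = R_top‖R_bot = (96.7 × 4.70)/101.4 = 4.482 kΩ.
The fractional drop is R_th/(R_th + R_L); requiring this ≤ 0.0130 gives R_L ≥ R_th(1/0.0130 − 1) = 4.482 × 75.92 = 340 kΩ.

R_L(min) ≈ 340 kΩ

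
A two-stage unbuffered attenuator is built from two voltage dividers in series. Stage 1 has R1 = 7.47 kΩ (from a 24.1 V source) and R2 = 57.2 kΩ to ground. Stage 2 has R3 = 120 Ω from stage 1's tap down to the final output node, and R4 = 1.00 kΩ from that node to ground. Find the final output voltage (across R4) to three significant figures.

Stage 2 presents R3+R4 = 1120 Ω as a load on stage 1's tap.
Stage 1's lower leg becomes R2‖(R3+R4) = 1098 Ω, so V_mid = 24.1 × 1098/8568 = 3.090 V.
Stage 2 is itself unloaded: V_out = V_mid × R4/(R3+R4) = 3.090 × 1000/1120 = 2.76 V.

V_out ≈ 2.76 V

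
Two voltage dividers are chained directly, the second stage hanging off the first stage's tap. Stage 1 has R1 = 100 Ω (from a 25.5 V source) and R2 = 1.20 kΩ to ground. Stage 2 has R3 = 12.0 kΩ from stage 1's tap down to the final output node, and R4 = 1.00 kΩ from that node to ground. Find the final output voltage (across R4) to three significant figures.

V_out ≈ 1.80 V

Stage 2 presents R3+R4 = 13000 Ω as a load on stage 1's tap.
Stage 1's lower leg becomes R2‖(R3+R4) = 1099 Ω, so V_mid = 25.5 × 1099/1199 = 23.37 V.
Stage 2 is itself unloaded: V_out = V_mid × R4/(R3+R4) = 23.37 × 1000/13000 = 1.80 V.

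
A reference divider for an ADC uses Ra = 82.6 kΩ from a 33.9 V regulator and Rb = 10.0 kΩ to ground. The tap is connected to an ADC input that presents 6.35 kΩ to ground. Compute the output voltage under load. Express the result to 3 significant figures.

The load sits in parallel with Rb: Rb‖R_L = (10.0 × 6.35) / (10.0 + 6.35) = 3.884 kΩ.
V_out = 33.9 × 3.884 / (82.6 + 3.884) = 33.9 × 3.884/86.48 = 1.52 V.

V_out ≈ 1.52 V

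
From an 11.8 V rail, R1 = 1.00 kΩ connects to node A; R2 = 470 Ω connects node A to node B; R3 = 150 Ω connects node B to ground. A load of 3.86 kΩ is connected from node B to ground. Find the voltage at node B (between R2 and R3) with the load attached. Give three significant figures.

V ≈ 1.06 V

At node B, R3 is in parallel with the load: R3‖R_L = 144.4 Ω.
Below node A the resistance is R2 + (R3‖R_L) = 614.4 Ω, so V_A = 11.8 × 614.4/1614 = 4.491 V.
Then V_B = V_A × (R3‖R_L)/(R2 + R3‖R_L) = 4.491 × 144.4/614.4 = 1.06 V.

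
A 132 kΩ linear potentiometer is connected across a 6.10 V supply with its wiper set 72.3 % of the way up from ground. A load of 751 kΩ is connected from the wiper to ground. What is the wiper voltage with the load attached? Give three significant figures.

V ≈ 4.26 V

The wiper splits the pot into (1−α)R = 36.56 kΩ above and αR = 95.44 kΩ below.
Lower section ‖ load = 84.68 kΩ.
V_wiper = 6.10 × 84.68/(36.56 + 84.68) = 4.26 V.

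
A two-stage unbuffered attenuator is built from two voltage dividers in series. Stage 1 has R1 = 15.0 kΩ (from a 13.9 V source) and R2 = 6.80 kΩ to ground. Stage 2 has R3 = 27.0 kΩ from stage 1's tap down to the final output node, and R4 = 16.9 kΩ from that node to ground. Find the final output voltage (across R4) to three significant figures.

V_out ≈ 1.51 V

Stage 2 presents R3+R4 = 43.90 kΩ as a load on stage 1's tap.
Stage 1's lower leg becomes R2‖(R3+R4) = 5.888 kΩ, so V_mid = 13.9 × 5.888/20.89 = 3.918 V.
Stage 2 is itself unloaded: V_out = V_mid × R4/(R3+R4) = 3.918 × 16.9/43.90 = 1.51 V.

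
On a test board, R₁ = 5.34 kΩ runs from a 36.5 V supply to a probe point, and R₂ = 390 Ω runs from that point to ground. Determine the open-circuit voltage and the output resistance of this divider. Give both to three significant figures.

V_th is the open-circuit tap voltage: 36.5 × 390/(5340 + 390) = 2.48 V.
With the supply zeroed, R₁ and R₂ appear in parallel from the tap: R_th = R₁‖R₂ = (5340 × 390)/5730 = 363 Ω.

V_th = 2.48 V, R_th = 363 Ω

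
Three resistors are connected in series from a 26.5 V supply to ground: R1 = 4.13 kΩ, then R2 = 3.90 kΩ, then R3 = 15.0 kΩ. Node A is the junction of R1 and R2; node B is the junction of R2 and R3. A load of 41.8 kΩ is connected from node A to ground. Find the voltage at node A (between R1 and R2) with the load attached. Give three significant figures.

Below node A the series string R2+R3 = 18.90 kΩ sits in parallel with the 41.8 kΩ load: 13.02 kΩ.
V_A = 26.5 × 13.02/(4.13 + 13.02) = 20.1 V.

V ≈ 20.1 V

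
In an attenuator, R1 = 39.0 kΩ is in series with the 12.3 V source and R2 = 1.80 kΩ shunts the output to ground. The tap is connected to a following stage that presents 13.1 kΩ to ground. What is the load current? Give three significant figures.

R2‖R_L = 1.583 kΩ; V_out = 12.3 × 1.583/40.58 = 0.4796 V.
I_L = V_out / R_L = 0.4796 / 13.1 kΩ = 0.0366 mA.

I_L ≈ 0.0366 mA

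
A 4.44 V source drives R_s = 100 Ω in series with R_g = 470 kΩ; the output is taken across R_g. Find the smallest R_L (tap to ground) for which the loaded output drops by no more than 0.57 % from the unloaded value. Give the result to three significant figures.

R_L(min) ≈ 17.4 kΩ

Output resistance R_th = R_s‖R_g = (100 × 470000)/470100 = 99.98 Ω.
The fractional drop is R_th/(R_th + R_L); requiring this ≤ 0.00570 gives R_L ≥ R_th(1/0.00570 − 1) = 99.98 × 174.4 = 17.4 kΩ.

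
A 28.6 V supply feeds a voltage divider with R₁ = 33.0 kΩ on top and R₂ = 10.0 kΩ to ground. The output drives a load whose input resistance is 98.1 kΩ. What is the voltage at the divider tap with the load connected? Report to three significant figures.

V_out ≈ 6.17 V

The load sits in parallel with R₂: R₂‖R_L = (10.0 × 98.1) / (10.0 + 98.1) = 9.075 kΩ.
V_out = 28.6 × 9.075 / (33.0 + 9.075) = 28.6 × 9.075/42.07 = 6.17 V.
(Unloaded it would have been 6.65 V.)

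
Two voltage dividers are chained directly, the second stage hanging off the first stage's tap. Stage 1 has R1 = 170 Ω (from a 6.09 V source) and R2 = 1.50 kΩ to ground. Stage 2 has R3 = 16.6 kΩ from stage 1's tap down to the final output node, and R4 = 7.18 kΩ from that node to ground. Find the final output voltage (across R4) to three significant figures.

Stage 2 presents R3+R4 = 23780 Ω as a load on stage 1's tap.
Stage 1's lower leg becomes R2‖(R3+R4) = 1411 Ω, so V_mid = 6.09 × 1411/1581 = 5.435 V.
Stage 2 is itself unloaded: V_out = V_mid × R4/(R3+R4) = 5.435 × 7180/23780 = 1.64 V.

V_out ≈ 1.64 V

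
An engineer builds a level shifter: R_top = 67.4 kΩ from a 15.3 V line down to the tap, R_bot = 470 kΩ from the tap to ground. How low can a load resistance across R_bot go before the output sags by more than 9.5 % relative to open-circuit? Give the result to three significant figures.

Output resistance R_th = R_top‖R_bot = (67.4 × 470)/537.4 = 58.95 kΩ.
The fractional drop is R_th/(R_th + R_L); requiring this ≤ 0.0950 gives R_L ≥ R_th(1/0.0950 − 1) = 58.95 × 9.526 = 562 kΩ.

R_L(min) ≈ 562 kΩ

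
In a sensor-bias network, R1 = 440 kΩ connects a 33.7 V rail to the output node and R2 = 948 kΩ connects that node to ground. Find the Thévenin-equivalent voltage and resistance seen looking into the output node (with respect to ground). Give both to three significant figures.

V_th is the open-circuit tap voltage: 33.7 × 948/(440 + 948) = 23.0 V.
With the supply zeroed, R1 and R2 appear in parallel from the tap: R_th = R1‖R2 = (440 × 948)/1388 = 301 kΩ.

V_th = 23.0 V, R_th = 301 kΩ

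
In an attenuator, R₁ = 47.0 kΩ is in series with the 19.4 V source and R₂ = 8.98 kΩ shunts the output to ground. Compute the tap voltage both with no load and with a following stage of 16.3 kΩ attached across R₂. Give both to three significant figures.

Open-circuit: V = 19.4 × 8.98/(47.0 + 8.98) = 3.11 V.
With the load, R₂ becomes R₂‖R_L = 5.790 kΩ, so V = 19.4 × 5.790/52.79 = 2.13 V.

Unloaded: 3.11 V; loaded: 2.13 V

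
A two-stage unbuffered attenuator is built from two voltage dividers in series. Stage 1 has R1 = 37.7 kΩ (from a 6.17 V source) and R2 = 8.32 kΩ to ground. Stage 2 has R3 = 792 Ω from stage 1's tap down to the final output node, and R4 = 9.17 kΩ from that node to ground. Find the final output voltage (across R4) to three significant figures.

V_out ≈ 0.610 V

Stage 2 presents R3+R4 = 9962 Ω as a load on stage 1's tap.
Stage 1's lower leg becomes R2‖(R3+R4) = 4534 Ω, so V_mid = 6.17 × 4534/42230 = 0.6623 V.
Stage 2 is itself unloaded: V_out = V_mid × R4/(R3+R4) = 0.6623 × 9170/9962 = 0.610 V.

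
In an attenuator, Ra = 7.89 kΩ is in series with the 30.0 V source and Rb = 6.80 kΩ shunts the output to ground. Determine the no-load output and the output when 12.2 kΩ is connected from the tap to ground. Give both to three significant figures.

Open-circuit: V = 30.0 × 6.80/(7.89 + 6.80) = 13.9 V.
With the load, Rb becomes Rb‖R_L = 4.366 kΩ, so V = 30.0 × 4.366/12.26 = 10.7 V.

Unloaded: 13.9 V; loaded: 10.7 V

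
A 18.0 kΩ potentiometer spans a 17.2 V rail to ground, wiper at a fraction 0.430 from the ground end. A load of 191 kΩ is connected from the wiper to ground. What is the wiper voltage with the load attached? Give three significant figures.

The wiper splits the pot into (1−α)R = 10.26 kΩ above and αR = 7.740 kΩ below.
Lower section ‖ load = 7.439 kΩ.
V_wiper = 17.2 × 7.439/(10.26 + 7.439) = 7.23 V.

V ≈ 7.23 V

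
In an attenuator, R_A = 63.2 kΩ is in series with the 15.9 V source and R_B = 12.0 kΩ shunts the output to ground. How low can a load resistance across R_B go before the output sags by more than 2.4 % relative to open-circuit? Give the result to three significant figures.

Output resistance R_th = R_A‖R_B = (63.2 × 12.0)/75.20 = 10.09 kΩ.
The fractional drop is R_th/(R_th + R_L); requiring this ≤ 0.0240 gives R_L ≥ R_th(1/0.0240 − 1) = 10.09 × 40.67 = 410 kΩ.

R_L(min) ≈ 410 kΩ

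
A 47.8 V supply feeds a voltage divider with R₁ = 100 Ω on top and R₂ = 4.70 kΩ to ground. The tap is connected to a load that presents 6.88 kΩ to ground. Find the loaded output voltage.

V_out ≈ 46.1 V

The load sits in parallel with R₂: R₂‖R_L = (4700 × 6880) / (4700 + 6880) = 2792 Ω.
V_out = 47.8 × 2792 / (100 + 2792) = 47.8 × 2792/2892 = 46.1 V.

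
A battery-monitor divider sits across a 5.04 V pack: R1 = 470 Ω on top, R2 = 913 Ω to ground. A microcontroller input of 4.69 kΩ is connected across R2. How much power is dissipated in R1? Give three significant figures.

Total resistance from the source is R1 + (R2‖R_L) = 1234 Ω, so I = 5.04/1234 Ω = 4.084 mA.
P = I²·R1 = (4.084 mA)² × 470 Ω = 7.84 mW.

P ≈ 7.84 mW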